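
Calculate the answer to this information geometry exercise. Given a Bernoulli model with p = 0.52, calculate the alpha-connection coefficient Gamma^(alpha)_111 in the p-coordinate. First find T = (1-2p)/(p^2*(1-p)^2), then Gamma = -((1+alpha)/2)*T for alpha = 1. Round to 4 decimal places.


Skewness (Amari-Chentsov) tensor: T = (1-2p)/(p^2*(1-p)^2).
p = 0.52, 1-2p = -0.04, p^2 = 0.2704, (1-p)^2 = 0.2304.
T = -0.04/(0.2704 * 0.2304) = -0.642053.
In the p-coordinate, Gamma^(alpha) = Gamma^(0) - (alpha/2)*T with Gamma^(0) = (1/2)*g'(p) = -T/2,
so Gamma^(alpha) = -((1+alpha)/2)*T.
alpha = 1, -(1+alpha)/2 = -1.0.
Gamma = -1.0 * -0.642053 = 0.6421

0.6421


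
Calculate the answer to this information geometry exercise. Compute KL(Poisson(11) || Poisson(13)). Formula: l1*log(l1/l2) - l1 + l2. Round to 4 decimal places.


KL divergence for Poisson:
KL = l1*log(l1/l2) - l1 + l2.
l1 = 11, l2 = 13.
log(11/13) = -0.167054.
l1*log(l1/l2) = 11 * -0.167054 = -1.837595.
KL = -1.837595 - 11 + 13 = 0.1624

0.1624


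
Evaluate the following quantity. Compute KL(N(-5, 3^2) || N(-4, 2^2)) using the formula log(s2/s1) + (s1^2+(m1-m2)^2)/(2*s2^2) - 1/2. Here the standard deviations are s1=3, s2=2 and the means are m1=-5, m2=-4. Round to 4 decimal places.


KL divergence between normal distributions:
KL = log(s2/s1) + (s1^2 + (m1-m2)^2)/(2*s2^2) - 1/2.
log(2/3) = -0.405465.
(3^2 + (-5--4)^2)/(2*2^2) = (9 + 1)/8 = 1.25.
KL = -0.405465 + 1.25 - 0.5 = 0.3445

0.3445


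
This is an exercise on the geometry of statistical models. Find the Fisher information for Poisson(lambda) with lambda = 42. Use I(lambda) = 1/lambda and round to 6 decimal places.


Fisher information for Poisson: I(lambda) = 1/lambda.
lambda = 42.
I(lambda) = 1/42 = 0.023810

0.023810


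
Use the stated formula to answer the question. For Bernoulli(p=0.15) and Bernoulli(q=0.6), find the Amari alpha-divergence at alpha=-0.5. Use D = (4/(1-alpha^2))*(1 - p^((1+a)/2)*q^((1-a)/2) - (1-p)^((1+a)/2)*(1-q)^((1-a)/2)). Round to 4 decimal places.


Amari alpha-divergence:
D = (4/(1-alpha^2))*(1 - p^((1+a)/2)*q^((1-a)/2) - (1-p)^((1+a)/2)*(1-q)^((1-a)/2)).
alpha = -0.5, p = 0.15, q = 0.6.
e1 = (1+alpha)/2 = 0.25, e2 = (1-alpha)/2 = 0.75.
t1 = p^e1 * q^e2 = 0.15^0.25 * 0.6^0.75 = 0.424264.
t2 = (1-p)^e1 * (1-q)^e2 = 0.85^0.25 * 0.4^0.75 = 0.482947.
4/(1-alpha^2) = 5.333333.
D = 5.333333*(1 - 0.424264 - 0.482947) = 0.4949

0.4949


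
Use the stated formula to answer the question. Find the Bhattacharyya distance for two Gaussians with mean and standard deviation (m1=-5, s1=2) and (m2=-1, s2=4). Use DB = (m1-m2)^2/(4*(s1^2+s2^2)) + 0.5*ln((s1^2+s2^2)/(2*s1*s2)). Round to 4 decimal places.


Bhattacharyya distance between two Gaussians:
DB = (m1-m2)^2/(4*(s1^2+s2^2)) + (1/2)*ln((s1^2+s2^2)/(2*s1*s2)).
(m1-m2)^2 = (-4)^2 = 16.
s1^2+s2^2 = 4 + 16 = 20.
term1 = 16/80 = 0.2.
term2 = 0.5*ln(20/16.0) = 0.111572.
DB = 0.2 + 0.111572 = 0.3116

0.3116


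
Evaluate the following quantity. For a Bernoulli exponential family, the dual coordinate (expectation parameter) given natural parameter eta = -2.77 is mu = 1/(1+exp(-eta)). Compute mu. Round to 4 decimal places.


Dual coordinate (expectation parameter) for Bernoulli:
mu = 1/(1+exp(-eta)).
eta = -2.77.
exp(-eta) = exp(2.77) = 15.958634.
mu = 1/(1+15.958634) = 0.0590

0.0590


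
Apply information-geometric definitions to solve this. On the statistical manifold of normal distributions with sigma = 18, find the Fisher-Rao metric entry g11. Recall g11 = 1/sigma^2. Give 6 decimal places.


For the 2-parameter normal family, the Fisher metric has:
  g11 = 1/sigma^2, g22 = 2/sigma^2.
sigma = 18, sigma^2 = 324.
g11 = 0.003086

0.003086


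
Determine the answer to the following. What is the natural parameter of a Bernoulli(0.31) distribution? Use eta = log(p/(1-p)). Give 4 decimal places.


Natural parameter for Bernoulli: eta = log(p/(1-p)).
p = 0.31, 1-p = 0.69.
p/(1-p) = 0.449275.
eta = log(0.449275) = -0.8001

-0.8001


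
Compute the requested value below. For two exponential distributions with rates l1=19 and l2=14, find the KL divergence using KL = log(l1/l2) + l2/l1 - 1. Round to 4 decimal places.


KL divergence for exponential family:
KL = log(l1/l2) + l2/l1 - 1.
log(19/14) = 0.305382.
14/19 = 0.736842.
KL = 0.305382 + 0.736842 - 1 = 0.0422

0.0422


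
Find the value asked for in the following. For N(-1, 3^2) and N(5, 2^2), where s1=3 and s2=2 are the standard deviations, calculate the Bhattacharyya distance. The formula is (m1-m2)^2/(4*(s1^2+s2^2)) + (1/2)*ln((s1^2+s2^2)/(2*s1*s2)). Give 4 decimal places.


Bhattacharyya distance between two Gaussians:
DB = (m1-m2)^2/(4*(s1^2+s2^2)) + (1/2)*ln((s1^2+s2^2)/(2*s1*s2)).
(m1-m2)^2 = (-6)^2 = 36.
s1^2+s2^2 = 9 + 4 = 13.
term1 = 36/52 = 0.692308.
term2 = 0.5*ln(13/12.0) = 0.040021.
DB = 0.692308 + 0.040021 = 0.7323

0.7323


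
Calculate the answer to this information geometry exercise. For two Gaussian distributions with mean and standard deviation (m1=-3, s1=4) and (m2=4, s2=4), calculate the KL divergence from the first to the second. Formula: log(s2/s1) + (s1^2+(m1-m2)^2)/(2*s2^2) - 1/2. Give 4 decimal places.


KL divergence between normal distributions:
KL = log(s2/s1) + (s1^2 + (m1-m2)^2)/(2*s2^2) - 1/2.
log(4/4) = 0.0.
(4^2 + (-3-4)^2)/(2*4^2) = (16 + 49)/32 = 2.03125.
KL = 0.0 + 2.03125 - 0.5 = 1.5313

1.5313


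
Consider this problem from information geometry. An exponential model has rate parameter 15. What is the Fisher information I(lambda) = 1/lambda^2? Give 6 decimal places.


Fisher information for exponential: I(lambda) = 1/lambda^2.
lambda = 15, lambda^2 = 225.
I = 1/225 = 0.004444

0.004444


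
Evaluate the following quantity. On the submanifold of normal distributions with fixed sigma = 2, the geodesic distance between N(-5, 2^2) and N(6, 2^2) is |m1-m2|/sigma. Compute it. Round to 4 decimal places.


On the fixed-variance normal subfamily, geodesic distance = |m1-m2|/sigma.
|-5 - 6| = 11.
sigma = 2.
d = 11/2 = 5.5000

5.5000


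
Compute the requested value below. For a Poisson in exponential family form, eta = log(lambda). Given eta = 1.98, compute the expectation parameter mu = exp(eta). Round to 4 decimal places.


Expectation parameter for Poisson exponential family:
mu = exp(eta).
eta = 1.98.
mu = exp(1.98) = 7.2427

7.2427


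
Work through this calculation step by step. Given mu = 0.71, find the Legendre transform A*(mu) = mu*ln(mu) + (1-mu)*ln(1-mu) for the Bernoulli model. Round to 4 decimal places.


Legendre transform for Bernoulli:
A*(mu) = mu*log(mu) + (1-mu)*log(1-mu).
mu = 0.71, 1-mu = 0.29.
mu*log(mu) = 0.71*log(0.71) = -0.243168.
(1-mu)*log(1-mu) = 0.29*log(0.29) = -0.358984.
A* = -0.243168 + -0.358984 = -0.6022

-0.6022


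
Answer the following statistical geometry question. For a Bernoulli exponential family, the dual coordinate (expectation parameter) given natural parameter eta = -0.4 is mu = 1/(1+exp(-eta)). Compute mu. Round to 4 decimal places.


Dual coordinate (expectation parameter) for Bernoulli:
mu = 1/(1+exp(-eta)).
eta = -0.4.
exp(-eta) = exp(0.4) = 1.491825.
mu = 1/(1+1.491825) = 0.4013

0.4013


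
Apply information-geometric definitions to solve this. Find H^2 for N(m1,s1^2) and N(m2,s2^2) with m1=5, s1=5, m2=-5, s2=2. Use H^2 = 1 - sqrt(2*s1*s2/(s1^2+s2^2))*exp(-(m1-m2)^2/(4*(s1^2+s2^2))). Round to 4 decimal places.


Squared Hellinger distance for Gaussians:
H^2 = 1 - sqrt(2*s1*s2/(s1^2+s2^2)) * exp(-(m1-m2)^2/(4*(s1^2+s2^2))).
s1^2 = 25, s2^2 = 4, s1^2+s2^2 = 29.
sqrt(2*5*2/(29)) = 0.830455.
(m1-m2)^2 = (10)^2 = 100.
exp(-100/(4*29)) = exp(-0.862069) = 0.422287.
H^2 = 1 - 0.830455*0.422287 = 0.6493

0.6493


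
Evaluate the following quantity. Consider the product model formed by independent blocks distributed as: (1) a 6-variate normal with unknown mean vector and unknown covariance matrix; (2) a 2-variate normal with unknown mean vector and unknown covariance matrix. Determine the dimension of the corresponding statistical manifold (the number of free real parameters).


The dimension of a statistical manifold equals the number of free
(independent) real parameters of the model. For a product of independent
blocks the parameter counts add.
- 6-variate normal: 6 (mean) + 6*7/2 = 21 (symmetric covariance) = 27.
- 2-variate normal: 2 (mean) + 2*3/2 = 3 (symmetric covariance) = 5.
Total = 27 + 5 = 32.
Dimension = 32

32


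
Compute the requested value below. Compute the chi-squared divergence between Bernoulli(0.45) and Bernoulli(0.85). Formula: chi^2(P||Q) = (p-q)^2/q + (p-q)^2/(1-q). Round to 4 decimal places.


Chi-squared divergence between Bernoulli distributions:
chi^2 = (p-q)^2/q + (p-q)^2/(1-q).
p = 0.45, q = 0.85, p-q = -0.4.
(p-q)^2 = 0.16.
term1 = 0.16/0.85 = 0.188235.
term2 = 0.16/0.15 = 1.066667.
chi^2 = 0.188235 + 1.066667 = 1.2549

1.2549


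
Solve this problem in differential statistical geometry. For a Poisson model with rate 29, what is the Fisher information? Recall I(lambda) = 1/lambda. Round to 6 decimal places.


Fisher information for Poisson: I(lambda) = 1/lambda.
lambda = 29.
I(lambda) = 1/29 = 0.034483

0.034483


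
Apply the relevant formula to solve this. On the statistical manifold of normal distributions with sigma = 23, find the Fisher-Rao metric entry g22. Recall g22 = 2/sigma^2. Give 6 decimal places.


For the 2-parameter normal family, the Fisher metric has:
  g11 = 1/sigma^2, g22 = 2/sigma^2.
sigma = 23, sigma^2 = 529.
g22 = 0.003781

0.003781


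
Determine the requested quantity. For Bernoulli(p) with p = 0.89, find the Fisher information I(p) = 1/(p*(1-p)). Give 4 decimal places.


For Bernoulli(p), Fisher information is I(p) = 1/(p*(1-p)).
p = 0.89, 1-p = 0.11.
p*(1-p) = 0.0979.
I(p) = 1/0.0979 = 10.2145

10.2145


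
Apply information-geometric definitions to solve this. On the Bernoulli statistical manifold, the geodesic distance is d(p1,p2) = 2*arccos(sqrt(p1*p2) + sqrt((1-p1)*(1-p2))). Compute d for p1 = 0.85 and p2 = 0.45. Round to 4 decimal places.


Geodesic distance on Bernoulli manifold:
d(p1,p2) = 2*arccos(sqrt(p1*p2) + sqrt((1-p1)*(1-p2))).
sqrt(p1*p2) = sqrt(0.85*0.45) = 0.618466.
sqrt((1-p1)*(1-p2)) = sqrt(0.15*0.55) = 0.287228.
arg = 0.618466 + 0.287228 = 0.905694.
d = 2*arccos(0.905694) = 0.8756

0.8756


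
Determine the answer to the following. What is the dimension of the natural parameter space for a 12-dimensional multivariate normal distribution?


Exponential family dimension calculation:
For 12-dim MVN: mean has 12 params, covariance has 12*13/2 = 78 unique entries.
Total dim = 12 + 78 = 90.

90


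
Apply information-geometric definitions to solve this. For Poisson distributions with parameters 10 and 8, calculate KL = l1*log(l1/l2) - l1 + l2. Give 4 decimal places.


KL divergence for Poisson:
KL = l1*log(l1/l2) - l1 + l2.
l1 = 10, l2 = 8.
log(10/8) = 0.223144.
l1*log(l1/l2) = 10 * 0.223144 = 2.231436.
KL = 2.231436 - 10 + 8 = 0.2314

0.2314


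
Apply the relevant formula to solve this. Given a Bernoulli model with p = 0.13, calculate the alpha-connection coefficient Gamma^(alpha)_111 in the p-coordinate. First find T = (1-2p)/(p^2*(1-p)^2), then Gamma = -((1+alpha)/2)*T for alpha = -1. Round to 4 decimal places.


Skewness (Amari-Chentsov) tensor: T = (1-2p)/(p^2*(1-p)^2).
p = 0.13, 1-2p = 0.74, p^2 = 0.0169, (1-p)^2 = 0.7569.
T = 0.74/(0.0169 * 0.7569) = 57.850419.
In the p-coordinate, Gamma^(alpha) = Gamma^(0) - (alpha/2)*T with Gamma^(0) = (1/2)*g'(p) = -T/2,
so Gamma^(alpha) = -((1+alpha)/2)*T.
alpha = -1, -(1+alpha)/2 = 0.0.
Gamma = 0.0 * 57.850419 = 0.0000

0.0000


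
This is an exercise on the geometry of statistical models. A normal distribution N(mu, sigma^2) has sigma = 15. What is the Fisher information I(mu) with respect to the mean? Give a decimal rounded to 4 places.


The Fisher information for the mean of a normal distribution is I(mu) = 1/sigma^2.
sigma = 15, so sigma^2 = 225.
I(mu) = 1/225 = 0.0044

0.0044


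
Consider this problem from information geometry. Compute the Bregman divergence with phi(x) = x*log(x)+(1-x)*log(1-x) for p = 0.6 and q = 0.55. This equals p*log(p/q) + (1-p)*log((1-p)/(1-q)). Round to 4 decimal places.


Bregman divergence with negative entropy generator:
D = p*log(p/q) + (1-p)*log((1-p)/(1-q)).
p = 0.6, q = 0.55.
p*log(p/q) = 0.6*log(0.6/0.55) = 0.052207.
(1-p)*log((1-p)/(1-q)) = 0.4*log(0.4/0.45) = -0.047113.
D = 0.052207 + -0.047113 = 0.0051

0.0051


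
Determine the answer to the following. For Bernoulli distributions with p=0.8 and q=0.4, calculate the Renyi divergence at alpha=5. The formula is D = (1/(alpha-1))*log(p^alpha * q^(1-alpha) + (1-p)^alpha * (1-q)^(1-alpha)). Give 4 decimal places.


Renyi divergence of order alpha between Bernoulli distributions:
D = (1/(alpha-1))*log(p^alpha * q^(1-alpha) + (1-p)^alpha * (1-q)^(1-alpha)).
alpha = 5, p = 0.8, q = 0.4.
p^alpha * q^(1-alpha) = 0.8^5 * 0.4^-4 = 12.8.
(1-p)^alpha * (1-q)^(1-alpha) = 0.2^5 * 0.6^-4 = 0.002469.
sum = 12.8 + 0.002469 = 12.802469.
D = (1/4)*log(12.802469) = 0.6374

0.6374


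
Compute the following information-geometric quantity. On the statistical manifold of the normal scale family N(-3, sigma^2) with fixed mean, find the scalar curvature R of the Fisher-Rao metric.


This family has a single free parameter, so its statistical manifold
is 1-dimensional. The Riemann curvature tensor of any 1-dimensional
Riemannian manifold vanishes identically, so R = 0.

0


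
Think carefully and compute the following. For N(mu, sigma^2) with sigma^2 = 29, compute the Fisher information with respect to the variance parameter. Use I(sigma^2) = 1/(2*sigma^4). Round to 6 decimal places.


Fisher information for variance: I(sigma^2) = 1/(2*sigma^4).
sigma^2 = 29, so sigma^4 = 841.
I = 1/(2*841) = 1/1682 = 0.000595

0.000595


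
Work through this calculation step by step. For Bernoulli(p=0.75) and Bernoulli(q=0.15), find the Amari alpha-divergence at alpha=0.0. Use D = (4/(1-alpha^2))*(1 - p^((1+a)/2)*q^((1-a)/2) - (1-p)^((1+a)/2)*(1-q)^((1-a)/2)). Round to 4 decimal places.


Amari alpha-divergence:
D = (4/(1-alpha^2))*(1 - p^((1+a)/2)*q^((1-a)/2) - (1-p)^((1+a)/2)*(1-q)^((1-a)/2)).
alpha = 0.0, p = 0.75, q = 0.15.
e1 = (1+alpha)/2 = 0.5, e2 = (1-alpha)/2 = 0.5.
t1 = p^e1 * q^e2 = 0.75^0.5 * 0.15^0.5 = 0.33541.
t2 = (1-p)^e1 * (1-q)^e2 = 0.25^0.5 * 0.85^0.5 = 0.460977.
4/(1-alpha^2) = 4.0.
D = 4.0*(1 - 0.33541 - 0.460977) = 0.8145

0.8145


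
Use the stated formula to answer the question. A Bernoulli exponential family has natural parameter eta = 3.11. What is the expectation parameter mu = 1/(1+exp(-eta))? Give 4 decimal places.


Dual coordinate (expectation parameter) for Bernoulli:
mu = 1/(1+exp(-eta)).
eta = 3.11.
exp(-eta) = exp(-3.11) = 0.044601.
mu = 1/(1+0.044601) = 0.9573

0.9573


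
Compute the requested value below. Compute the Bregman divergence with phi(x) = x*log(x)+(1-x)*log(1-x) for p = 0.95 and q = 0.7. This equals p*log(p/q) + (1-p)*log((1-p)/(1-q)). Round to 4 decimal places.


Bregman divergence with negative entropy generator:
D = p*log(p/q) + (1-p)*log((1-p)/(1-q)).
p = 0.95, q = 0.7.
p*log(p/q) = 0.95*log(0.95/0.7) = 0.290113.
(1-p)*log((1-p)/(1-q)) = 0.05*log(0.05/0.3) = -0.089588.
D = 0.290113 + -0.089588 = 0.2005

0.2005


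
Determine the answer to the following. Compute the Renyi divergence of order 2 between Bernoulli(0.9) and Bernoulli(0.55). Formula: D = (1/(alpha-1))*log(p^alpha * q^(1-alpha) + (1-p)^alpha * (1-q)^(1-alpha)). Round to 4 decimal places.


Renyi divergence of order alpha between Bernoulli distributions:
D = (1/(alpha-1))*log(p^alpha * q^(1-alpha) + (1-p)^alpha * (1-q)^(1-alpha)).
alpha = 2, p = 0.9, q = 0.55.
p^alpha * q^(1-alpha) = 0.9^2 * 0.55^-1 = 1.472727.
(1-p)^alpha * (1-q)^(1-alpha) = 0.1^2 * 0.45^-1 = 0.022222.
sum = 1.472727 + 0.022222 = 1.494949.
D = (1/1)*log(1.494949) = 0.4021

0.4021


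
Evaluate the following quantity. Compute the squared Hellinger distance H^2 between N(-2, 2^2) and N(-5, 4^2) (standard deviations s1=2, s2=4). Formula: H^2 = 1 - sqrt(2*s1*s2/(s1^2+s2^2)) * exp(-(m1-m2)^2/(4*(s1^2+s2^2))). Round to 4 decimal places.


Squared Hellinger distance for Gaussians:
H^2 = 1 - sqrt(2*s1*s2/(s1^2+s2^2)) * exp(-(m1-m2)^2/(4*(s1^2+s2^2))).
s1^2 = 4, s2^2 = 16, s1^2+s2^2 = 20.
sqrt(2*2*4/(20)) = 0.894427.
(m1-m2)^2 = (3)^2 = 9.
exp(-9/(4*20)) = exp(-0.1125) = 0.893597.
H^2 = 1 - 0.894427*0.893597 = 0.2007

0.2007


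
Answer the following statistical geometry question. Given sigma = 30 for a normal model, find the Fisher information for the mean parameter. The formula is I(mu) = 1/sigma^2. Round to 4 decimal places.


The Fisher information for the mean of a normal distribution is I(mu) = 1/sigma^2.
sigma = 30, so sigma^2 = 900.
I(mu) = 1/900 = 0.0011

0.0011


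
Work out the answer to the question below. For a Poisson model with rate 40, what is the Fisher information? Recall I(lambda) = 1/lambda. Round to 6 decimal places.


Fisher information for Poisson: I(lambda) = 1/lambda.
lambda = 40.
I(lambda) = 1/40 = 0.025000

0.025000


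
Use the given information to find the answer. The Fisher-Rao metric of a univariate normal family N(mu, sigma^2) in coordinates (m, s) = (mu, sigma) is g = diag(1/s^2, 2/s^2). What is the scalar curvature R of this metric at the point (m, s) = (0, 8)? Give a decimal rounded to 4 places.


The metric has the form g = (A dm^2 + B ds^2)/s^2 with A = 1, B = 2.
Substitute u = sqrt(A/B)*m: g = B*(du^2 + ds^2)/s^2, i.e. B times the
Poincare upper half-plane metric, which has constant Gaussian curvature -1.
Scaling a 2D metric by a constant c divides the Gaussian curvature by c,
so K = -1/B = -1/(2) = -0.5000 everywhere (the point (m, s) = (0, 8) is irrelevant:
the curvature is constant).
Scalar curvature in dimension 2: R = 2K = -2/(2) = -1.0000.

-1.0000


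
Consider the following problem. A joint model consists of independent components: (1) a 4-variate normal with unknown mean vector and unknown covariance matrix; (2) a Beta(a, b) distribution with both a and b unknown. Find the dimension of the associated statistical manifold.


The dimension of a statistical manifold equals the number of free
(independent) real parameters of the model. For a product of independent
blocks the parameter counts add.
- 4-variate normal: 4 (mean) + 4*5/2 = 10 (symmetric covariance) = 14.
- Beta (a, b): 2.
Total = 14 + 2 = 16.
Dimension = 16

16


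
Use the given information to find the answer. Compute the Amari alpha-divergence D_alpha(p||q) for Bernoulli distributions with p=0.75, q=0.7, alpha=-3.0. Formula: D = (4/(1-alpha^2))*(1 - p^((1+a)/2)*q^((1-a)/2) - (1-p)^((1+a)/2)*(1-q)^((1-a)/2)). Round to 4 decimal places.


Amari alpha-divergence:
D = (4/(1-alpha^2))*(1 - p^((1+a)/2)*q^((1-a)/2) - (1-p)^((1+a)/2)*(1-q)^((1-a)/2)).
alpha = -3.0, p = 0.75, q = 0.7.
e1 = (1+alpha)/2 = -1.0, e2 = (1-alpha)/2 = 2.0.
t1 = p^e1 * q^e2 = 0.75^-1.0 * 0.7^2.0 = 0.653333.
t2 = (1-p)^e1 * (1-q)^e2 = 0.25^-1.0 * 0.3^2.0 = 0.36.
4/(1-alpha^2) = -0.5.
D = -0.5*(1 - 0.653333 - 0.36) = 0.0067

0.0067


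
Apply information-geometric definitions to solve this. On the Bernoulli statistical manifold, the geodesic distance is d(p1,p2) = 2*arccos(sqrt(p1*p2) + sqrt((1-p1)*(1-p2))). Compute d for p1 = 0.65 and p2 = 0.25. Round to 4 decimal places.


Geodesic distance on Bernoulli manifold:
d(p1,p2) = 2*arccos(sqrt(p1*p2) + sqrt((1-p1)*(1-p2))).
sqrt(p1*p2) = sqrt(0.65*0.25) = 0.403113.
sqrt((1-p1)*(1-p2)) = sqrt(0.35*0.75) = 0.512348.
arg = 0.403113 + 0.512348 = 0.91546.
d = 2*arccos(0.91546) = 0.8283

0.8283


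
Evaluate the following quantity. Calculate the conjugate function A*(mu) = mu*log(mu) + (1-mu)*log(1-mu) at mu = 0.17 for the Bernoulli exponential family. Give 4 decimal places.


Legendre transform for Bernoulli:
A*(mu) = mu*log(mu) + (1-mu)*log(1-mu).
mu = 0.17, 1-mu = 0.83.
mu*log(mu) = 0.17*log(0.17) = -0.301233.
(1-mu)*log(1-mu) = 0.83*log(0.83) = -0.154654.
A* = -0.301233 + -0.154654 = -0.4559

-0.4559


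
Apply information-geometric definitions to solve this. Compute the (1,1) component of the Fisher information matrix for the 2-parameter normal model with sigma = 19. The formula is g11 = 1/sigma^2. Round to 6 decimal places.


For the 2-parameter normal family, the Fisher metric has:
  g11 = 1/sigma^2, g22 = 2/sigma^2.
sigma = 19, sigma^2 = 361.
g11 = 0.002770

0.002770


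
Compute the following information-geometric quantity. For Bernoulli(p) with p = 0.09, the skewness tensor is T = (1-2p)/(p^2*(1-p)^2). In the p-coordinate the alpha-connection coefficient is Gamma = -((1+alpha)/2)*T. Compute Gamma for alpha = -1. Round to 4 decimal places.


Skewness (Amari-Chentsov) tensor: T = (1-2p)/(p^2*(1-p)^2).
p = 0.09, 1-2p = 0.82, p^2 = 0.0081, (1-p)^2 = 0.8281.
T = 0.82/(0.0081 * 0.8281) = 122.249206.
In the p-coordinate, Gamma^(alpha) = Gamma^(0) - (alpha/2)*T with Gamma^(0) = (1/2)*g'(p) = -T/2,
so Gamma^(alpha) = -((1+alpha)/2)*T.
alpha = -1, -(1+alpha)/2 = 0.0.
Gamma = 0.0 * 122.249206 = 0.0000

0.0000


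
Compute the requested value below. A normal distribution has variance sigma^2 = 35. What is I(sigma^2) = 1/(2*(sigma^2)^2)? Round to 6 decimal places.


Fisher information for variance: I(sigma^2) = 1/(2*sigma^4).
sigma^2 = 35, so sigma^4 = 1225.
I = 1/(2*1225) = 1/2450 = 0.000408

0.000408


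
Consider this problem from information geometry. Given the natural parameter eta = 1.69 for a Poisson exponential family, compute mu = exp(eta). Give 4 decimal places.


Expectation parameter for Poisson exponential family:
mu = exp(eta).
eta = 1.69.
mu = exp(1.69) = 5.4195

5.4195


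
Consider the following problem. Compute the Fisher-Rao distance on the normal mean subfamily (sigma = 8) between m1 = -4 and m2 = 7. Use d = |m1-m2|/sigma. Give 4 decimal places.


On the fixed-variance normal subfamily, geodesic distance = |m1-m2|/sigma.
|-4 - 7| = 11.
sigma = 8.
d = 11/8 = 1.3750

1.3750


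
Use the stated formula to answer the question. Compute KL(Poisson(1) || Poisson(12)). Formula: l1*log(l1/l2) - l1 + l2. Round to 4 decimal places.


KL divergence for Poisson:
KL = l1*log(l1/l2) - l1 + l2.
l1 = 1, l2 = 12.
log(1/12) = -2.484907.
l1*log(l1/l2) = 1 * -2.484907 = -2.484907.
KL = -2.484907 - 1 + 12 = 8.5151

8.5151


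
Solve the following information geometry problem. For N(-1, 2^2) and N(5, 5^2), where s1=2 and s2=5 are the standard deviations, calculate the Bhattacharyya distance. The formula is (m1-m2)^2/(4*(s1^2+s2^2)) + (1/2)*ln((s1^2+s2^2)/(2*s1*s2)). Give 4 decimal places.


Bhattacharyya distance between two Gaussians:
DB = (m1-m2)^2/(4*(s1^2+s2^2)) + (1/2)*ln((s1^2+s2^2)/(2*s1*s2)).
(m1-m2)^2 = (-6)^2 = 36.
s1^2+s2^2 = 4 + 25 = 29.
term1 = 36/116 = 0.310345.
term2 = 0.5*ln(29/20.0) = 0.185782.
DB = 0.310345 + 0.185782 = 0.4961

0.4961


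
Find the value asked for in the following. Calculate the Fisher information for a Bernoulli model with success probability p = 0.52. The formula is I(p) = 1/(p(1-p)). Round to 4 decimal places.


For Bernoulli(p), Fisher information is I(p) = 1/(p*(1-p)).
p = 0.52, 1-p = 0.48.
p*(1-p) = 0.2496.
I(p) = 1/0.2496 = 4.0064

4.0064


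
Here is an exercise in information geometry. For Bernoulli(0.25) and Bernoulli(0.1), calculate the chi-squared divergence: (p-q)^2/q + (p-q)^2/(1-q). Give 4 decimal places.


Chi-squared divergence between Bernoulli distributions:
chi^2 = (p-q)^2/q + (p-q)^2/(1-q).
p = 0.25, q = 0.1, p-q = 0.15.
(p-q)^2 = 0.0225.
term1 = 0.0225/0.1 = 0.225.
term2 = 0.0225/0.9 = 0.025.
chi^2 = 0.225 + 0.025 = 0.2500

0.2500


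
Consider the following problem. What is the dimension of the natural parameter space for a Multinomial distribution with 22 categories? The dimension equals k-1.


Exponential family dimension calculation:
For Multinomial with k=22 categories, dim = k-1 = 21.

21


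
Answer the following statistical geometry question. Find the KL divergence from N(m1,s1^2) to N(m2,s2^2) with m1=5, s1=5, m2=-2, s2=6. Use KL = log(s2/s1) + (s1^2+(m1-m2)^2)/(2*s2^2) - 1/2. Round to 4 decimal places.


KL divergence between normal distributions:
KL = log(s2/s1) + (s1^2 + (m1-m2)^2)/(2*s2^2) - 1/2.
log(6/5) = 0.182322.
(5^2 + (5--2)^2)/(2*6^2) = (25 + 49)/72 = 1.027778.
KL = 0.182322 + 1.027778 - 0.5 = 0.7101

0.7101


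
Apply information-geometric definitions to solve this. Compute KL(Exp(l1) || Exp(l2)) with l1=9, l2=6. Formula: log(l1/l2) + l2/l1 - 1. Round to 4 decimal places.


KL divergence for exponential family:
KL = log(l1/l2) + l2/l1 - 1.
log(9/6) = 0.405465.
6/9 = 0.666667.
KL = 0.405465 + 0.666667 - 1 = 0.0721

0.0721


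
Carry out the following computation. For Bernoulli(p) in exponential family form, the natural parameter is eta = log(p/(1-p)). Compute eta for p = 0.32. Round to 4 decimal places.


Natural parameter for Bernoulli: eta = log(p/(1-p)).
p = 0.32, 1-p = 0.68.
p/(1-p) = 0.470588.
eta = log(0.470588) = -0.7538

-0.7538


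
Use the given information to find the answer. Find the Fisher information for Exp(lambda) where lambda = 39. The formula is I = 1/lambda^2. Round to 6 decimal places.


Fisher information for exponential: I(lambda) = 1/lambda^2.
lambda = 39, lambda^2 = 1521.
I = 1/1521 = 0.000657

0.000657


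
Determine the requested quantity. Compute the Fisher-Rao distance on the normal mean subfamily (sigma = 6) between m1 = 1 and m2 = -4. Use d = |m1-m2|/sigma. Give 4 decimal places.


On the fixed-variance normal subfamily, geodesic distance = |m1-m2|/sigma.
|1 - -4| = 5.
sigma = 6.
d = 5/6 = 0.8333

0.8333


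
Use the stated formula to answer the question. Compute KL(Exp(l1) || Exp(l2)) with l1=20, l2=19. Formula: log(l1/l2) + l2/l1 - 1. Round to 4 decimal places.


KL divergence for exponential family:
KL = log(l1/l2) + l2/l1 - 1.
log(20/19) = 0.051293.
19/20 = 0.95.
KL = 0.051293 + 0.95 - 1 = 0.0013

0.0013


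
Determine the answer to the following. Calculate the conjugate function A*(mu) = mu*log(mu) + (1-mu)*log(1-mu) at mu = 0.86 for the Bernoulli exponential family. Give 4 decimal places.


Legendre transform for Bernoulli:
A*(mu) = mu*log(mu) + (1-mu)*log(1-mu).
mu = 0.86, 1-mu = 0.14.
mu*log(mu) = 0.86*log(0.86) = -0.129708.
(1-mu)*log(1-mu) = 0.14*log(0.14) = -0.275256.
A* = -0.129708 + -0.275256 = -0.4050

-0.4050


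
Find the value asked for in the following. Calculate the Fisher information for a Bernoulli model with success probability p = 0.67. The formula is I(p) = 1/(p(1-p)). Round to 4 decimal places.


For Bernoulli(p), Fisher information is I(p) = 1/(p*(1-p)).
p = 0.67, 1-p = 0.33.
p*(1-p) = 0.2211.
I(p) = 1/0.2211 = 4.5228

4.5228


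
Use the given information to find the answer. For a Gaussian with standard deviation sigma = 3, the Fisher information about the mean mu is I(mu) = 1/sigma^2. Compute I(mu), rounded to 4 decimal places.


The Fisher information for the mean of a normal distribution is I(mu) = 1/sigma^2.
sigma = 3, so sigma^2 = 9.
I(mu) = 1/9 = 0.1111

0.1111


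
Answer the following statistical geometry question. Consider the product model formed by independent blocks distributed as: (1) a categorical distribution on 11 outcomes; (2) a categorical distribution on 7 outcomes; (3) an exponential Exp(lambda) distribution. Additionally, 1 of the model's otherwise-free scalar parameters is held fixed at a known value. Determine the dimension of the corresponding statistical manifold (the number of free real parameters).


The dimension of a statistical manifold equals the number of free
(independent) real parameters of the model. For a product of independent
blocks the parameter counts add.
- categorical on 11 outcomes (probabilities sum to 1): 11-1 = 10.
- categorical on 7 outcomes (probabilities sum to 1): 7-1 = 6.
- exponential (lambda): 1.
Total = 10 + 6 + 1 = 17.
1 parameter(s) fixed at known values: 17 - 1 = 16.
Dimension = 16

16


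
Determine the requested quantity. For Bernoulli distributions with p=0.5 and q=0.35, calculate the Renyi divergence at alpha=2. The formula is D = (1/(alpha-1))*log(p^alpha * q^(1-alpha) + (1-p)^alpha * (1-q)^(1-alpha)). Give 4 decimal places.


Renyi divergence of order alpha between Bernoulli distributions:
D = (1/(alpha-1))*log(p^alpha * q^(1-alpha) + (1-p)^alpha * (1-q)^(1-alpha)).
alpha = 2, p = 0.5, q = 0.35.
p^alpha * q^(1-alpha) = 0.5^2 * 0.35^-1 = 0.714286.
(1-p)^alpha * (1-q)^(1-alpha) = 0.5^2 * 0.65^-1 = 0.384615.
sum = 0.714286 + 0.384615 = 1.098901.
D = (1/1)*log(1.098901) = 0.0943

0.0943


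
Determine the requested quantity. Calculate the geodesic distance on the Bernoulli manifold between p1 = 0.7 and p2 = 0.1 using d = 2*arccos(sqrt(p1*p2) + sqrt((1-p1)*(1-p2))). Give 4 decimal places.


Geodesic distance on Bernoulli manifold:
d(p1,p2) = 2*arccos(sqrt(p1*p2) + sqrt((1-p1)*(1-p2))).
sqrt(p1*p2) = sqrt(0.7*0.1) = 0.264575.
sqrt((1-p1)*(1-p2)) = sqrt(0.3*0.9) = 0.519615.
arg = 0.264575 + 0.519615 = 0.78419.
d = 2*arccos(0.78419) = 1.3388

1.3388


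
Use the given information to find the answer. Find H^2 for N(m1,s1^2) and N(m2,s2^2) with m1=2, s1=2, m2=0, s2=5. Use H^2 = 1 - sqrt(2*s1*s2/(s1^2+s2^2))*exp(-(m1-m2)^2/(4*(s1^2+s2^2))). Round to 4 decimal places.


Squared Hellinger distance for Gaussians:
H^2 = 1 - sqrt(2*s1*s2/(s1^2+s2^2)) * exp(-(m1-m2)^2/(4*(s1^2+s2^2))).
s1^2 = 4, s2^2 = 25, s1^2+s2^2 = 29.
sqrt(2*2*5/(29)) = 0.830455.
(m1-m2)^2 = (2)^2 = 4.
exp(-4/(4*29)) = exp(-0.034483) = 0.966105.
H^2 = 1 - 0.830455*0.966105 = 0.1977

0.1977


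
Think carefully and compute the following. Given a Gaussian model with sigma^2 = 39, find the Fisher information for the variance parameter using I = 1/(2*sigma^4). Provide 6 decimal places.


Fisher information for variance: I(sigma^2) = 1/(2*sigma^4).
sigma^2 = 39, so sigma^4 = 1521.
I = 1/(2*1521) = 1/3042 = 0.000329

0.000329


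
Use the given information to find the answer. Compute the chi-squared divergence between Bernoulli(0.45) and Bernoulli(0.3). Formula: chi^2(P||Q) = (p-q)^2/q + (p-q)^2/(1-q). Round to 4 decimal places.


Chi-squared divergence between Bernoulli distributions:
chi^2 = (p-q)^2/q + (p-q)^2/(1-q).
p = 0.45, q = 0.3, p-q = 0.15.
(p-q)^2 = 0.0225.
term1 = 0.0225/0.3 = 0.075.
term2 = 0.0225/0.7 = 0.032143.
chi^2 = 0.075 + 0.032143 = 0.1071

0.1071


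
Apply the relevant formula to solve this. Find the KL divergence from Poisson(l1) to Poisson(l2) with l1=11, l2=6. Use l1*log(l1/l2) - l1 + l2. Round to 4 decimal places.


KL divergence for Poisson:
KL = l1*log(l1/l2) - l1 + l2.
l1 = 11, l2 = 6.
log(11/6) = 0.606136.
l1*log(l1/l2) = 11 * 0.606136 = 6.667494.
KL = 6.667494 - 11 + 6 = 1.6675

1.6675


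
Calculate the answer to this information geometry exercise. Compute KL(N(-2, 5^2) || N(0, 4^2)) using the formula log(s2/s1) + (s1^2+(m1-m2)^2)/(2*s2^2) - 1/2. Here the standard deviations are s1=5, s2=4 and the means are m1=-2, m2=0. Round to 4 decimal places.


KL divergence between normal distributions:
KL = log(s2/s1) + (s1^2 + (m1-m2)^2)/(2*s2^2) - 1/2.
log(4/5) = -0.223144.
(5^2 + (-2-0)^2)/(2*4^2) = (25 + 4)/32 = 0.90625.
KL = -0.223144 + 0.90625 - 0.5 = 0.1831

0.1831


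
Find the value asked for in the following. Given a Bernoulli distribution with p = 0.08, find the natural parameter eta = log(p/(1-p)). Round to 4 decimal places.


Natural parameter for Bernoulli: eta = log(p/(1-p)).
p = 0.08, 1-p = 0.92.
p/(1-p) = 0.086957.
eta = log(0.086957) = -2.4423

-2.4423


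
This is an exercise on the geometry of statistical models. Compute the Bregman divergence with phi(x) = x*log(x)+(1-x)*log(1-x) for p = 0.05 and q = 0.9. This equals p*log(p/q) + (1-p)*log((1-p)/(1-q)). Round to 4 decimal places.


Bregman divergence with negative entropy generator:
D = p*log(p/q) + (1-p)*log((1-p)/(1-q)).
p = 0.05, q = 0.9.
p*log(p/q) = 0.05*log(0.05/0.9) = -0.144519.
(1-p)*log((1-p)/(1-q)) = 0.95*log(0.95/0.1) = 2.138727.
D = -0.144519 + 2.138727 = 1.9942

1.9942


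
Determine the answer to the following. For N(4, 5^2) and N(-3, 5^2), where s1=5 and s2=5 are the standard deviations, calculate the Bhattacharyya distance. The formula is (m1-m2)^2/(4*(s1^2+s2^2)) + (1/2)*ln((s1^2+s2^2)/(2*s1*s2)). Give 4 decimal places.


Bhattacharyya distance between two Gaussians:
DB = (m1-m2)^2/(4*(s1^2+s2^2)) + (1/2)*ln((s1^2+s2^2)/(2*s1*s2)).
(m1-m2)^2 = (7)^2 = 49.
s1^2+s2^2 = 25 + 25 = 50.
term1 = 49/200 = 0.245.
term2 = 0.5*ln(50/50.0) = 0.0.
DB = 0.245 + 0.0 = 0.2450

0.2450


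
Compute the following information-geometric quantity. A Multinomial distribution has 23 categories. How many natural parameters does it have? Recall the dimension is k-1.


Exponential family dimension calculation:
For Multinomial with k=23 categories, dim = k-1 = 22.

22


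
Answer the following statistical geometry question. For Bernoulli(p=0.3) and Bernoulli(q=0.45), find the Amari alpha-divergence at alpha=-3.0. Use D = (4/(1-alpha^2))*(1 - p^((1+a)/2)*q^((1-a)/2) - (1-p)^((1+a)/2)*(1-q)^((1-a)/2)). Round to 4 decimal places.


Amari alpha-divergence:
D = (4/(1-alpha^2))*(1 - p^((1+a)/2)*q^((1-a)/2) - (1-p)^((1+a)/2)*(1-q)^((1-a)/2)).
alpha = -3.0, p = 0.3, q = 0.45.
e1 = (1+alpha)/2 = -1.0, e2 = (1-alpha)/2 = 2.0.
t1 = p^e1 * q^e2 = 0.3^-1.0 * 0.45^2.0 = 0.675.
t2 = (1-p)^e1 * (1-q)^e2 = 0.7^-1.0 * 0.55^2.0 = 0.432143.
4/(1-alpha^2) = -0.5.
D = -0.5*(1 - 0.675 - 0.432143) = 0.0536

0.0536


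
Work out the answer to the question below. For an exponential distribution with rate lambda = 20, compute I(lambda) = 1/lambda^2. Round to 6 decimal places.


Fisher information for exponential: I(lambda) = 1/lambda^2.
lambda = 20, lambda^2 = 400.
I = 1/400 = 0.002500

0.002500


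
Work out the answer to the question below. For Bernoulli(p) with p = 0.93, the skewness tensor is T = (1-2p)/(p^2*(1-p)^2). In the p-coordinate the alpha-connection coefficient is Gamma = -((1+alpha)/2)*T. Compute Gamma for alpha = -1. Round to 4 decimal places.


Skewness (Amari-Chentsov) tensor: T = (1-2p)/(p^2*(1-p)^2).
p = 0.93, 1-2p = -0.86, p^2 = 0.8649, (1-p)^2 = 0.0049.
T = -0.86/(0.8649 * 0.0049) = -202.92543.
In the p-coordinate, Gamma^(alpha) = Gamma^(0) - (alpha/2)*T with Gamma^(0) = (1/2)*g'(p) = -T/2,
so Gamma^(alpha) = -((1+alpha)/2)*T.
alpha = -1, -(1+alpha)/2 = 0.0.
Gamma = 0.0 * -202.92543 = 0.0000

0.0000


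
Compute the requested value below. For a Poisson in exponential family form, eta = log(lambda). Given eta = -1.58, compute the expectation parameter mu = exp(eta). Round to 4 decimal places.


Expectation parameter for Poisson exponential family:
mu = exp(eta).
eta = -1.58.
mu = exp(-1.58) = 0.2060

0.2060


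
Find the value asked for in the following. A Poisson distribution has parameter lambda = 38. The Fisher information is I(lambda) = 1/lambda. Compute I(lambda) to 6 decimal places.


Fisher information for Poisson: I(lambda) = 1/lambda.
lambda = 38.
I(lambda) = 1/38 = 0.026316

0.026316


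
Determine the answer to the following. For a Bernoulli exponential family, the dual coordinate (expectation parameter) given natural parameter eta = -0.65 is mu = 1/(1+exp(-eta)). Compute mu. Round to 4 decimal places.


Dual coordinate (expectation parameter) for Bernoulli:
mu = 1/(1+exp(-eta)).
eta = -0.65.
exp(-eta) = exp(0.65) = 1.915541.
mu = 1/(1+1.915541) = 0.3430

0.3430


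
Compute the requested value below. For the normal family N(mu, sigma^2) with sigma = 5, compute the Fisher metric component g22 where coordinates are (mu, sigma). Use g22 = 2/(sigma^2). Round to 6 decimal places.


For the 2-parameter normal family, the Fisher metric has:
  g11 = 1/sigma^2, g22 = 2/sigma^2.
sigma = 5, sigma^2 = 25.
g22 = 0.080000

0.080000


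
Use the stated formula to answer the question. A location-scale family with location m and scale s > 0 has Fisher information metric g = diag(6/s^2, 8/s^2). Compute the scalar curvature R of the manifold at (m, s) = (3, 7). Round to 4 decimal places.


The metric has the form g = (A dm^2 + B ds^2)/s^2 with A = 6, B = 8.
Substitute u = sqrt(A/B)*m: g = B*(du^2 + ds^2)/s^2, i.e. B times the
Poincare upper half-plane metric, which has constant Gaussian curvature -1.
Scaling a 2D metric by a constant c divides the Gaussian curvature by c,
so K = -1/B = -1/(8) = -0.1250 everywhere (the point (m, s) = (3, 7) is irrelevant:
the curvature is constant).
Scalar curvature in dimension 2: R = 2K = -2/(8) = -0.2500.

-0.2500


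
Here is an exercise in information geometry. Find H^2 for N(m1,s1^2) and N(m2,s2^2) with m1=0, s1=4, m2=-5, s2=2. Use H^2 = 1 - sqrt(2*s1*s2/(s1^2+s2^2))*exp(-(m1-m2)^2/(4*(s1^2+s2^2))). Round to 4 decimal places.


Squared Hellinger distance for Gaussians:
H^2 = 1 - sqrt(2*s1*s2/(s1^2+s2^2)) * exp(-(m1-m2)^2/(4*(s1^2+s2^2))).
s1^2 = 16, s2^2 = 4, s1^2+s2^2 = 20.
sqrt(2*4*2/(20)) = 0.894427.
(m1-m2)^2 = (5)^2 = 25.
exp(-25/(4*20)) = exp(-0.3125) = 0.731616.
H^2 = 1 - 0.894427*0.731616 = 0.3456

0.3456


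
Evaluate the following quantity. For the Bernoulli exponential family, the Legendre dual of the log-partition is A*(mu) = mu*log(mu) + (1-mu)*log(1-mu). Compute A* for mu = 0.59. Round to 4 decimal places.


Legendre transform for Bernoulli:
A*(mu) = mu*log(mu) + (1-mu)*log(1-mu).
mu = 0.59, 1-mu = 0.41.
mu*log(mu) = 0.59*log(0.59) = -0.311303.
(1-mu)*log(1-mu) = 0.41*log(0.41) = -0.365555.
A* = -0.311303 + -0.365555 = -0.6769

-0.6769


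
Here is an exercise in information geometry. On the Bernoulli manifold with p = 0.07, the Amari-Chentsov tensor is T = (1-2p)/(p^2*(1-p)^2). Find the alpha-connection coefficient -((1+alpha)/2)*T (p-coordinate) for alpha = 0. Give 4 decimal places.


Skewness (Amari-Chentsov) tensor: T = (1-2p)/(p^2*(1-p)^2).
p = 0.07, 1-2p = 0.86, p^2 = 0.0049, (1-p)^2 = 0.8649.
T = 0.86/(0.0049 * 0.8649) = 202.92543.
In the p-coordinate, Gamma^(alpha) = Gamma^(0) - (alpha/2)*T with Gamma^(0) = (1/2)*g'(p) = -T/2,
so Gamma^(alpha) = -((1+alpha)/2)*T.
alpha = 0, -(1+alpha)/2 = -0.5.
Gamma = -0.5 * 202.92543 = -101.4627

-101.4627


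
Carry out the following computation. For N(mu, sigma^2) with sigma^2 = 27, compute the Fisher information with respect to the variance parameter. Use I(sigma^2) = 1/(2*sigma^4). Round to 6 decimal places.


Fisher information for variance: I(sigma^2) = 1/(2*sigma^4).
sigma^2 = 27, so sigma^4 = 729.
I = 1/(2*729) = 1/1458 = 0.000686

0.000686


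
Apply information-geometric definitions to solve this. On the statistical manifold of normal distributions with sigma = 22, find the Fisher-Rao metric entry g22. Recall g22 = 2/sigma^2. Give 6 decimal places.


For the 2-parameter normal family, the Fisher metric has:
  g11 = 1/sigma^2, g22 = 2/sigma^2.
sigma = 22, sigma^2 = 484.
g22 = 0.004132

0.004132


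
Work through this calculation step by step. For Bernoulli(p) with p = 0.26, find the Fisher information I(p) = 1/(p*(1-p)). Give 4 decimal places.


For Bernoulli(p), Fisher information is I(p) = 1/(p*(1-p)).
p = 0.26, 1-p = 0.74.
p*(1-p) = 0.1924.
I(p) = 1/0.1924 = 5.1975

5.1975


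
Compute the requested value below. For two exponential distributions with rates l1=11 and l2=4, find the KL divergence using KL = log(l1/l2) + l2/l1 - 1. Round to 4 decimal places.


KL divergence for exponential family:
KL = log(l1/l2) + l2/l1 - 1.
log(11/4) = 1.011601.
4/11 = 0.363636.
KL = 1.011601 + 0.363636 - 1 = 0.3752

0.3752


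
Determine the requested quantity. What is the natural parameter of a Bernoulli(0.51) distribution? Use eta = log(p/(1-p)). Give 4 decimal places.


Natural parameter for Bernoulli: eta = log(p/(1-p)).
p = 0.51, 1-p = 0.49.
p/(1-p) = 1.040816.
eta = log(1.040816) = 0.0400

0.0400


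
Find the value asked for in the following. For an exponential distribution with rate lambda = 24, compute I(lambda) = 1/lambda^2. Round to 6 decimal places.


Fisher information for exponential: I(lambda) = 1/lambda^2.
lambda = 24, lambda^2 = 576.
I = 1/576 = 0.001736

0.001736


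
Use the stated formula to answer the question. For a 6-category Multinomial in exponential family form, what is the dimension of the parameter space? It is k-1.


Exponential family dimension calculation:
For Multinomial with k=6 categories, dim = k-1 = 5.

5
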